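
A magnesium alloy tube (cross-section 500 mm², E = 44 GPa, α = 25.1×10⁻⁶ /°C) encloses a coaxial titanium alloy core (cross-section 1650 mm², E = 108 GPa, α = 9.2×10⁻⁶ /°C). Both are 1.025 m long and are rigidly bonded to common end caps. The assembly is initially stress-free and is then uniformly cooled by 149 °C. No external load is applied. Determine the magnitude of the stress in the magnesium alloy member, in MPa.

Both members must finish at the same length. With the larger α, the magnesium alloy tends to over-contract; the plates restrain it, putting the magnesium alloy in tension and the titanium alloy in compression. With no external load the two internal forces are equal and opposite, magnitude P.
Setting the final lengths equal and cancelling L: (α₁ − α₂)ΔT = P/(A₁E₁) + P/(A₂E₂).
|α₁ − α₂|·ΔT = 15.9×10⁻⁶ × 149 = 0.002369.
1/(A₁E₁) + 1/(A₂E₂) = 1/(500×44×10³) + 1/(1650×108×10³) = 5.107×10⁻⁸ N⁻¹.
P = 0.002369 / 5.107×10⁻⁸ = 46390 N = 46.39 kN.
σ_{magnesium alloy} = P/A₁ = 46390/500 = 92.79 MPa, tensile.

σ ≈ 92.8 MPa (tensile)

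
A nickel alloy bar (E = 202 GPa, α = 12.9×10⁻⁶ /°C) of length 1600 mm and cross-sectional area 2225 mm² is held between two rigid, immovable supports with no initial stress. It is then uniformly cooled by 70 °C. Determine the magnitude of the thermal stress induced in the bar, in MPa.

With length fixed, the mechanical strain must cancel the thermal strain αΔT = 12.9×10⁻⁶ × 70 = 903×10⁻⁶.
σ = EαΔT = 202×10³ × 12.9×10⁻⁶ × 70 = 182.4 MPa (tensile; the bar is trying to contract).

σ ≈ 182 MPa (tensile)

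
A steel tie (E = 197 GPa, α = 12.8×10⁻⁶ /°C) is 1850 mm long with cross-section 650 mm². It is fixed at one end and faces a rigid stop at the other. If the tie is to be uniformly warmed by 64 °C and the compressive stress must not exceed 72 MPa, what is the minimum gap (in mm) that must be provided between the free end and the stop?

Free expansion if unrestrained: δ_free = αΔT L = 12.8×10⁻⁶ × 64 × 1850 = 1.516 mm.
A stress of 72 MPa corresponds to the wall pushing the tie back by σL/E = 72×1850/(197×10³) = 0.6761 mm.
The gap must absorb the remainder: g_min = 1.516 − 0.6761 = 0.8394 mm.

g ≈ 0.839 mm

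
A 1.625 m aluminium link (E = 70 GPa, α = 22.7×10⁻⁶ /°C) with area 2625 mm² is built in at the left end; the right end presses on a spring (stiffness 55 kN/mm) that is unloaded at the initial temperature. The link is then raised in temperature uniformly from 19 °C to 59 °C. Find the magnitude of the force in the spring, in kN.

If the spring were absent the link would lengthen by αΔT L = 22.7×10⁻⁶ × 40 × 1625 = 1.476 mm.
Let P be the compressive force at the spring. The link shortens elastically by PL/(AE) and the spring compresses by P/k; together these equal δ_free.
P [ L/(AE) + 1/k ] = δ_free → P [ 1625/(2625×70×10³) + 1/(55×10³) ] = 1.476.
P = 1.476 / 2.703×10⁻⁵ = 54600 N.

P ≈ 54.6 kN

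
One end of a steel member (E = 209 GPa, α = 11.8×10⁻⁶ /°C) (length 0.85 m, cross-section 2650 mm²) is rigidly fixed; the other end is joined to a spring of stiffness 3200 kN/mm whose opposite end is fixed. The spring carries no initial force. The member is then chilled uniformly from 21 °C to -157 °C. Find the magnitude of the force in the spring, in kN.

Free thermal contraction: δ_free = αΔT L = 11.8×10⁻⁶ × 178 × 850 = 1.785 mm.
Let P be the tensile force in the spring. The member extends elastically by PL/(AE) and the spring stretches by P/k; together these equal δ_free.
So P = δ_free / [L/(AE) + 1/k] = 1.785 / [ 850/(2650×209×10³) + 1/(3200×10³) ].
P = 1.785 / 1.847×10⁻⁶ = 966500 N.

P ≈ 967 kN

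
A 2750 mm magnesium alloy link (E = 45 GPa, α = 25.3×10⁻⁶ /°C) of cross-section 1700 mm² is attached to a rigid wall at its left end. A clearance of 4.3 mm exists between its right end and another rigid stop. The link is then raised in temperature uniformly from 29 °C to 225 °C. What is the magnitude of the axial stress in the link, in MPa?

σ ≈ 153 MPa (compressive)

Unrestrained expansion: δ_free = αΔT L = 25.3×10⁻⁶ × 196 × 2750 = 13.64 mm.
The gap closes (δ_free > 4.3 mm) and the wall then resists a further 13.64 − 4.3 = 9.337 mm of expansion.
So σ = E(δ_free − g)/L = 45×10³ × 9.337/2750 = 152.8 MPa.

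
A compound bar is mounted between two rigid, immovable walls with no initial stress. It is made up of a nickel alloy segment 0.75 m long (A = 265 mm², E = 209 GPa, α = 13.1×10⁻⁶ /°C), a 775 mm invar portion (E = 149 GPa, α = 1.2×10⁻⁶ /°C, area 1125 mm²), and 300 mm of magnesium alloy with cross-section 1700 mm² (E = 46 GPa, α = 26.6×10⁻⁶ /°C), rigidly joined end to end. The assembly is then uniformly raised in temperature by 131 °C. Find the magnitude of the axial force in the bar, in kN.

P ≈ 112 kN (compressive)

Free thermal expansion of the whole bar: Σ αᵢΔT Lᵢ = 13.1×10⁻⁶×131×750 + 1.2×10⁻⁶×131×775 + 26.6×10⁻⁶×131×300 = 2.454 mm.
The rigid supports impose zero overall length change; the single axial force P common to all segments must satisfy P Σ Lᵢ/(AᵢEᵢ) = δ_free.
Σ Lᵢ/(AᵢEᵢ) = 750/(265×209×10³) + 775/(1125×149×10³) + 300/(1700×46×10³) = 2.2×10⁻⁵ mm/N.
P = 2.454 / 2.2×10⁻⁵ = 111600 N = 111.6 kN, compressive.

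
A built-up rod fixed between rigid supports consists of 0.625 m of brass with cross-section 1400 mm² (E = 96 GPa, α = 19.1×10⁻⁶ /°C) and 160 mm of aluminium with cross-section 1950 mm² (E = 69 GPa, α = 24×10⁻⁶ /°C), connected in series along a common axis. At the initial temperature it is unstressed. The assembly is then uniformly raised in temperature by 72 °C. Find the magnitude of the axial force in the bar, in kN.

P ≈ 195 kN (compressive)

Free thermal expansion of the whole bar: Σ αᵢΔT Lᵢ = 19.1×10⁻⁶×72×625 + 24×10⁻⁶×72×160 = 1.136 mm.
The walls prevent any net length change, so an axial force P (same in every segment) develops. Compatibility: P · Σ Lᵢ/(AᵢEᵢ) = δ_free.
Σ Lᵢ/(AᵢEᵢ) = 625/(1400×96×10³) + 160/(1950×69×10³) = 5.839×10⁻⁶ mm/N.
P = 1.136 / 5.839×10⁻⁶ = 194500 N = 194.5 kN, compressive.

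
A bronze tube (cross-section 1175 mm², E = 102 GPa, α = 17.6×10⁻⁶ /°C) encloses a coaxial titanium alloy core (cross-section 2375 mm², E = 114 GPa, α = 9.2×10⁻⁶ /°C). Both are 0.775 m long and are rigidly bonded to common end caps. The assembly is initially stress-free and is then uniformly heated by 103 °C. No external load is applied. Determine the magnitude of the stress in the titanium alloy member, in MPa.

The bronze has the larger α, so on heating it would change length more than the titanium alloy if both were free. The rigid plates force a common final length, so the bronze is put into compression and the titanium alloy into tension, with equal and opposite forces P (no external load).
Compatibility of the two members (thermal + elastic change equal): (α₁ − α₂)ΔT = P·[1/(A₁E₁) + 1/(A₂E₂)].
|α₁ − α₂|·ΔT = 8.4×10⁻⁶ × 103 = 0.0008652.
1/(A₁E₁) + 1/(A₂E₂) = 1/(1175×102×10³) + 1/(2375×114×10³) = 1.204×10⁻⁸ N⁻¹.
P = 0.0008652 / 1.204×10⁻⁸ = 71880 N = 71.88 kN.
σ_{titanium alloy} = P/A₂ = 71880/2375 = 30.26 MPa, tensile.

σ ≈ 30.3 MPa (tensile)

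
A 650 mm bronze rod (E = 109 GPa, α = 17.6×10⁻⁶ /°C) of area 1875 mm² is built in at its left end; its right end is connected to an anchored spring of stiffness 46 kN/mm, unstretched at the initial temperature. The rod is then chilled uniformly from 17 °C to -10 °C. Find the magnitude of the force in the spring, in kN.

P ≈ 12.4 kN

The unrestrained thermal change is αΔT L = 17.6×10⁻⁶ × 27 × 650 = 0.3089 mm.
With a force P in the spring, the elastic change of the rod is PL/(AE) and that of the spring is P/k; compatibility requires their sum to equal δ_free.
P [ L/(AE) + 1/k ] = δ_free → P [ 650/(1875×109×10³) + 1/(46×10³) ] = 0.3089.
P = 0.3089 / 2.492×10⁻⁵ = 12400 N.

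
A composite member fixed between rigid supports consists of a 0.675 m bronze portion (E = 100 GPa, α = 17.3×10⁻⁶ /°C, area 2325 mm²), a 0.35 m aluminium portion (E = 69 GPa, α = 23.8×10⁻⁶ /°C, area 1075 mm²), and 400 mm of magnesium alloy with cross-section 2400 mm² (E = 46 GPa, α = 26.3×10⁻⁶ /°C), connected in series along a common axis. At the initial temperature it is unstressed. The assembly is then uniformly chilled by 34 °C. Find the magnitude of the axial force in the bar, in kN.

With the walls removed the bar would change length by δ_free = Σ αᵢΔT Lᵢ = 17.3×10⁻⁶×34×675 + 23.8×10⁻⁶×34×350 + 26.3×10⁻⁶×34×400 = 1.038 mm.
Since the ends are fixed, an axial force P builds up, equal in every segment, with P · Σ Lᵢ/(AᵢEᵢ) = δ_free.
Σ Lᵢ/(AᵢEᵢ) = 675/(2325×100×10³) + 350/(1075×69×10³) + 400/(2400×46×10³) = 1.124×10⁻⁵ mm/N.
Hence P = δ_free / Σ(L/AE) = 1.038/1.124×10⁻⁵ = 92.3 kN (tensile).

P ≈ 92.3 kN (tensile)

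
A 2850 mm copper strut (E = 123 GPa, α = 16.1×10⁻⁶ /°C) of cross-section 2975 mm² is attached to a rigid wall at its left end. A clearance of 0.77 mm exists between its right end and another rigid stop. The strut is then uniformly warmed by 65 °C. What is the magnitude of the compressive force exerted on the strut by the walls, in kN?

P ≈ 284 kN

Unrestrained expansion: δ_free = αΔT L = 16.1×10⁻⁶ × 65 × 2850 = 2.983 mm.
This exceeds the 0.77 mm gap, so the wall pushes back. The portion of expansion that must be recovered elastically is δ_free − gap = 2.983 − 0.77 = 2.213 mm.
So σ = E(δ_free − g)/L = 123×10³ × 2.213/2850 = 95.49 MPa.
P = σA = 95.49 × 2975 = 284.1 kN.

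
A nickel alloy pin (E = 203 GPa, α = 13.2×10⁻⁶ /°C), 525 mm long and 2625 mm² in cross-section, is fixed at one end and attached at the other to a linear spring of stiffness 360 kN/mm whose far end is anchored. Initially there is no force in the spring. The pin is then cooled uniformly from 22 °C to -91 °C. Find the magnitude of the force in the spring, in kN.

P ≈ 208 kN

The unrestrained thermal change is αΔT L = 13.2×10⁻⁶ × 113 × 525 = 0.7831 mm.
Let P be the tensile force in the spring. The pin extends elastically by PL/(AE) and the spring stretches by P/k; together these equal δ_free.
P [ L/(AE) + 1/k ] = δ_free → P [ 525/(2625×203×10³) + 1/(360×10³) ] = 0.7831.
P = 0.7831 / 3.763×10⁻⁶ = 208100 N.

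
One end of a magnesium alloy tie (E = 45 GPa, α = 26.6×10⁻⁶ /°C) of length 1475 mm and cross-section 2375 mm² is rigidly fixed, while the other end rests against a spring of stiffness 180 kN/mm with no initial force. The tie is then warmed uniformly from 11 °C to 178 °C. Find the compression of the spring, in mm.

Free thermal expansion: δ_free = αΔT L = 26.6×10⁻⁶ × 167 × 1475 = 6.552 mm.
With a force P in the spring, the elastic change of the tie is PL/(AE) and that of the spring is P/k; compatibility requires their sum to equal δ_free.
So P = δ_free / [L/(AE) + 1/k] = 6.552 / [ 1475/(2375×45×10³) + 1/(180×10³) ].
P = 6.552 / 1.936×10⁻⁵ = 338500 N.
Spring compression = P/k = 338500/(180×10³) = 1.881 mm.

δ ≈ 1.88 mm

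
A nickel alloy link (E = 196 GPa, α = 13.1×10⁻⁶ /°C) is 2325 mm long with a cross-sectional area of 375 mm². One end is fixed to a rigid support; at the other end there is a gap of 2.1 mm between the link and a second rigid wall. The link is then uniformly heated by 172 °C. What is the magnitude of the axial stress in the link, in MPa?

If the wall were absent the link would grow by αΔT L = 13.1×10⁻⁶ × 172 × 2325 = 5.239 mm.
The gap closes (δ_free > 2.1 mm) and the wall then resists a further 5.239 − 2.1 = 3.139 mm of expansion.
So σ = E(δ_free − g)/L = 196×10³ × 3.139/2325 = 264.6 MPa.

σ ≈ 265 MPa (compressive)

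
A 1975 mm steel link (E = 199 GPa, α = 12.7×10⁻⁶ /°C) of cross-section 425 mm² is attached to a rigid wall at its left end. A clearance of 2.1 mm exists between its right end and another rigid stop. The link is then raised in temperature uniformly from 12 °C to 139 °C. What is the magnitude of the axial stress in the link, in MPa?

If the wall were absent the link would grow by αΔT L = 12.7×10⁻⁶ × 127 × 1975 = 3.185 mm.
The gap closes (δ_free > 2.1 mm) and the wall then resists a further 3.185 − 2.1 = 1.085 mm of expansion.
Compatibility: PL/(AE) = 1.085 mm, so σ = P/A = E × (1.085/1975) = 109.4 MPa.

σ ≈ 109 MPa (compressive)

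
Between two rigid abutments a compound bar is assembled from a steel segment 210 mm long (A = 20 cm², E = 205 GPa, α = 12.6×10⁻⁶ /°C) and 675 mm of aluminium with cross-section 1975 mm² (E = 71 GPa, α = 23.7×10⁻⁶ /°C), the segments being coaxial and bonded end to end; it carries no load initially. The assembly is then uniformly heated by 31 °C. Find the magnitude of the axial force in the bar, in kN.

If the supports were absent, the total length change would be Σ αᵢΔT Lᵢ = 12.6×10⁻⁶×31×210 + 23.7×10⁻⁶×31×675 = 0.5779 mm.
The rigid supports impose zero overall length change; the single axial force P common to all segments must satisfy P Σ Lᵢ/(AᵢEᵢ) = δ_free.
Σ Lᵢ/(AᵢEᵢ) = 210/(2000×205×10³) + 675/(1975×71×10³) = 5.326×10⁻⁶ mm/N.
Hence P = δ_free / Σ(L/AE) = 0.5779/5.326×10⁻⁶ = 108.5 kN (compressive).

P ≈ 109 kN (compressive)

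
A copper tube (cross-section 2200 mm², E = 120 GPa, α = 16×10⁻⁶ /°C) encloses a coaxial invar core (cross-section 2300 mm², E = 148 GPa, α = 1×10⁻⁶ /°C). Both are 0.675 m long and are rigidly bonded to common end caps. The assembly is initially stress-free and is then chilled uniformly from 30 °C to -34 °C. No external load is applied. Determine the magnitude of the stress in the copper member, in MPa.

Both members must finish at the same length. With the larger α, the copper tends to over-contract; the plates restrain it, putting the copper in tension and the invar in compression. With no external load the two internal forces are equal and opposite, magnitude P.
Equating the net (thermal + elastic) strains gives |α₁ − α₂|·ΔT = P·[1/(A₁E₁) + 1/(A₂E₂)].
|α₁ − α₂|·ΔT = 15×10⁻⁶ × 64 = 0.00096.
1/(A₁E₁) + 1/(A₂E₂) = 1/(2200×120×10³) + 1/(2300×148×10³) = 6.726×10⁻⁹ N⁻¹.
P = 0.00096 / 6.726×10⁻⁹ = 142700 N = 142.7 kN.
σ_{copper} = P/A₁ = 142700/2200 = 64.88 MPa, tensile.

σ ≈ 64.9 MPa (tensile)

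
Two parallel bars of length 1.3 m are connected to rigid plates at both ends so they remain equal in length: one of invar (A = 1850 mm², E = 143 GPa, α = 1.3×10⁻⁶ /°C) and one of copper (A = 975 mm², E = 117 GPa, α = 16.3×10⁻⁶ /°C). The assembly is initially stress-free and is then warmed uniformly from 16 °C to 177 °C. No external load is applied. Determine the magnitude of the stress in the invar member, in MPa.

Both members must finish at the same length. With the larger α, the copper tends to over-expand; the plates restrain it, putting the copper in compression and the invar in tension. With no external load the two internal forces are equal and opposite, magnitude P.
Equating the net (thermal + elastic) strains gives |α₁ − α₂|·ΔT = P·[1/(A₁E₁) + 1/(A₂E₂)].
|α₁ − α₂|·ΔT = 15×10⁻⁶ × 161 = 0.002415.
1/(A₁E₁) + 1/(A₂E₂) = 1/(1850×143×10³) + 1/(975×117×10³) = 1.255×10⁻⁸ N⁻¹.
P = 0.002415 / 1.255×10⁻⁸ = 192500 N = 192.5 kN.
σ_{invar} = P/A₁ = 192500/1850 = 104 MPa, tensile.

σ ≈ 104 MPa (tensile)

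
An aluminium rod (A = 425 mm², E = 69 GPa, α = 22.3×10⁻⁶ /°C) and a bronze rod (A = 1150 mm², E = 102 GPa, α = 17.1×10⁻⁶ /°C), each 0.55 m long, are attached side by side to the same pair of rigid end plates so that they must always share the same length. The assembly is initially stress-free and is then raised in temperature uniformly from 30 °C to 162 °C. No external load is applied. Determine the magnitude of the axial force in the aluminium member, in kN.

P ≈ 16.1 kN (compressive in the aluminium)

The aluminium has the larger α, so on heating it would change length more than the bronze if both were free. The rigid plates force a common final length, so the aluminium is put into compression and the bronze into tension, with equal and opposite forces P (no external load).
Setting the final lengths equal and cancelling L: (α₁ − α₂)ΔT = P/(A₁E₁) + P/(A₂E₂).
|α₁ − α₂|·ΔT = 5.2×10⁻⁶ × 132 = 0.0006864.
1/(A₁E₁) + 1/(A₂E₂) = 1/(425×69×10³) + 1/(1150×102×10³) = 4.263×10⁻⁸ N⁻¹.
So P = 0.0006864 / 4.263×10⁻⁸ = 16.1 kN.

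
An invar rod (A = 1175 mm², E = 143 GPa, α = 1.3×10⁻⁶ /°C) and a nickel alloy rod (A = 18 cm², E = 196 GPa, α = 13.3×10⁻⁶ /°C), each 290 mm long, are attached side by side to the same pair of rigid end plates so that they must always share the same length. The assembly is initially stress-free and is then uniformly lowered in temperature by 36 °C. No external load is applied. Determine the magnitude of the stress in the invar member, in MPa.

σ ≈ 41.8 MPa (compressive)

Both members must finish at the same length. With the larger α, the nickel alloy tends to over-contract; the plates restrain it, putting the nickel alloy in tension and the invar in compression. With no external load the two internal forces are equal and opposite, magnitude P.
Setting the final lengths equal and cancelling L: (α₁ − α₂)ΔT = P/(A₁E₁) + P/(A₂E₂).
|α₁ − α₂|·ΔT = 12×10⁻⁶ × 36 = 0.000432.
1/(A₁E₁) + 1/(A₂E₂) = 1/(1175×143×10³) + 1/(1800×196×10³) = 8.786×10⁻⁹ N⁻¹.
So P = 0.000432 / 8.786×10⁻⁹ = 49.17 kN.
σ_{invar} = P/A₁ = 49170/1175 = 41.85 MPa, compressive.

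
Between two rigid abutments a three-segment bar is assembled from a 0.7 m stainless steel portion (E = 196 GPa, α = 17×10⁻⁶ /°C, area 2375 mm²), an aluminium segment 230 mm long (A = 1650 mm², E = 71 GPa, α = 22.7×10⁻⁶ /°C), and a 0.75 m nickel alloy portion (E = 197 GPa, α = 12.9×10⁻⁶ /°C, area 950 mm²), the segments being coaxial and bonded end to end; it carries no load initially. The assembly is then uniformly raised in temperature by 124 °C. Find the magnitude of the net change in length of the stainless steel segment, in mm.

|ΔL| ≈ 0.807 mm

If the supports were absent, the total length change would be Σ αᵢΔT Lᵢ = 17×10⁻⁶×124×700 + 22.7×10⁻⁶×124×230 + 12.9×10⁻⁶×124×750 = 3.323 mm.
Since the ends are fixed, an axial force P builds up, equal in every segment, with P · Σ Lᵢ/(AᵢEᵢ) = δ_free.
The series flexibility is Σ Lᵢ/(AᵢEᵢ) = 700/(2375×196×10³) + 230/(1650×71×10³) + 750/(950×197×10³) = 7.475×10⁻⁶ mm/N.
Hence P = δ_free / Σ(L/AE) = 3.323/7.475×10⁻⁶ = 444.5 kN (compressive).
For the stainless steel segment, free thermal change = 17×10⁻⁶×124×700 = 1.476 mm and elastic change from P = 444500×700/(2375×196×10³) = 0.6685 mm; these oppose, so the net change is 0.807 mm (segment lengthens).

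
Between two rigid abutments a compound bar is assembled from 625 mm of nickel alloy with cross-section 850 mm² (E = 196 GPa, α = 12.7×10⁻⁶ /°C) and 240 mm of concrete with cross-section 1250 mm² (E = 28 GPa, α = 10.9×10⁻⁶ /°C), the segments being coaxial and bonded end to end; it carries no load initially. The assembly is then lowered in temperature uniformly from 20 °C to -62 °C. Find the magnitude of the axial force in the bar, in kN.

P ≈ 81.6 kN (tensile)

With the walls removed the bar would change length by δ_free = Σ αᵢΔT Lᵢ = 12.7×10⁻⁶×82×625 + 10.9×10⁻⁶×82×240 = 0.8654 mm.
The walls prevent any net length change, so an axial force P (same in every segment) develops. Compatibility: P · Σ Lᵢ/(AᵢEᵢ) = δ_free.
The series flexibility is Σ Lᵢ/(AᵢEᵢ) = 625/(850×196×10³) + 240/(1250×28×10³) = 1.061×10⁻⁵ mm/N.
P = 0.8654 / 1.061×10⁻⁵ = 81570 N = 81.57 kN, tensile.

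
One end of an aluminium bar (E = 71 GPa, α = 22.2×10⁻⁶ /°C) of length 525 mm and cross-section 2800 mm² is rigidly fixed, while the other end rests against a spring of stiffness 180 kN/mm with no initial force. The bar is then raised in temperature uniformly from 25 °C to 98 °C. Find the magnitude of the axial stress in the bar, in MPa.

σ ≈ 37.1 MPa (compressive)

Free thermal expansion: δ_free = αΔT L = 22.2×10⁻⁶ × 73 × 525 = 0.8508 mm.
With a force P in the spring, the elastic change of the bar is PL/(AE) and that of the spring is P/k; compatibility requires their sum to equal δ_free.
So P = δ_free / [L/(AE) + 1/k] = 0.8508 / [ 525/(2800×71×10³) + 1/(180×10³) ].
P = 0.8508 / 8.196×10⁻⁶ = 103800 N.
σ = P/A = 103800/2800 = 37.07 MPa.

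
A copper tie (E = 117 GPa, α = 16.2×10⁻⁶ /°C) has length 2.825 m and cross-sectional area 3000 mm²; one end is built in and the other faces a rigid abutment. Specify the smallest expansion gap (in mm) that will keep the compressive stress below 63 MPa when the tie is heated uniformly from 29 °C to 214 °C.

With no wall the tie would lengthen by αΔT L = 16.2×10⁻⁶ × 185 × 2825 = 8.467 mm.
At the allowable stress the elastic shortening the wall may impose is σL/E = 63 × 2825 / (117×10³) = 1.521 mm.
So the gap has to take up the difference, g_min = δ_free − σL/E = 8.467 − 1.521 = 6.945 mm.

g ≈ 6.95 mm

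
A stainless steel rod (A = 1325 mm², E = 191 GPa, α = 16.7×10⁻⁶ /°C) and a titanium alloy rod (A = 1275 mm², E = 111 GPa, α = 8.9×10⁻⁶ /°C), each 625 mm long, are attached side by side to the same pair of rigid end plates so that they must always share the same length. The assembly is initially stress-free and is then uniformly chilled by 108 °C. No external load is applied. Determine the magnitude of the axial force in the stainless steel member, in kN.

P ≈ 76.5 kN (tensile in the stainless steel)

Equilibrium of a rigid end plate with no external load gives equal and opposite internal forces ±P in the two members. Since α_{stainless steel} > α_{titanium alloy}, cooling drives the stainless steel into tension and the titanium alloy into compression.
Equating the net (thermal + elastic) strains gives |α₁ − α₂|·ΔT = P·[1/(A₁E₁) + 1/(A₂E₂)].
|α₁ − α₂|·ΔT = 7.8×10⁻⁶ × 108 = 0.0008424.
1/(A₁E₁) + 1/(A₂E₂) = 1/(1325×191×10³) + 1/(1275×111×10³) = 1.102×10⁻⁸ N⁻¹.
So P = 0.0008424 / 1.102×10⁻⁸ = 76.46 kN.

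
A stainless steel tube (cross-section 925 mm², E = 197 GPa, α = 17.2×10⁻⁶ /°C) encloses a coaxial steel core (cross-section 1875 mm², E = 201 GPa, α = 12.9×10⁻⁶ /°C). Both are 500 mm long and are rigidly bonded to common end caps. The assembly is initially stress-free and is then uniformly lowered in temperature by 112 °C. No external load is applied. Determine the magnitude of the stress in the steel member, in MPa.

Equilibrium of a rigid end plate with no external load gives equal and opposite internal forces ±P in the two members. Since α_{stainless steel} > α_{steel}, cooling drives the stainless steel into tension and the steel into compression.
Compatibility of the two members (thermal + elastic change equal): (α₁ − α₂)ΔT = P·[1/(A₁E₁) + 1/(A₂E₂)].
|α₁ − α₂|·ΔT = 4.3×10⁻⁶ × 112 = 0.0004816.
1/(A₁E₁) + 1/(A₂E₂) = 1/(925×197×10³) + 1/(1875×201×10³) = 8.141×10⁻⁹ N⁻¹.
P = 0.0004816 / 8.141×10⁻⁹ = 59160 N = 59.16 kN.
σ_{steel} = P/A₂ = 59160/1875 = 31.55 MPa, compressive.

σ ≈ 31.6 MPa (compressive)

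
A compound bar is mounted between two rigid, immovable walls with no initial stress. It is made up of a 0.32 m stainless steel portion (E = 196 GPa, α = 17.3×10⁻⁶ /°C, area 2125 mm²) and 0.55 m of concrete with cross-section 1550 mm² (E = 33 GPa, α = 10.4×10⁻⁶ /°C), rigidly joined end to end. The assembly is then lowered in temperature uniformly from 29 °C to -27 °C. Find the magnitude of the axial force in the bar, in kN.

P ≈ 54.7 kN (tensile)

With the walls removed the bar would change length by δ_free = Σ αᵢΔT Lᵢ = 17.3×10⁻⁶×56×320 + 10.4×10⁻⁶×56×550 = 0.6303 mm.
Since the ends are fixed, an axial force P builds up, equal in every segment, with P · Σ Lᵢ/(AᵢEᵢ) = δ_free.
Σ Lᵢ/(AᵢEᵢ) = 320/(2125×196×10³) + 550/(1550×33×10³) = 1.152×10⁻⁵ mm/N.
P = 0.6303 / 1.152×10⁻⁵ = 54710 N = 54.71 kN, tensile.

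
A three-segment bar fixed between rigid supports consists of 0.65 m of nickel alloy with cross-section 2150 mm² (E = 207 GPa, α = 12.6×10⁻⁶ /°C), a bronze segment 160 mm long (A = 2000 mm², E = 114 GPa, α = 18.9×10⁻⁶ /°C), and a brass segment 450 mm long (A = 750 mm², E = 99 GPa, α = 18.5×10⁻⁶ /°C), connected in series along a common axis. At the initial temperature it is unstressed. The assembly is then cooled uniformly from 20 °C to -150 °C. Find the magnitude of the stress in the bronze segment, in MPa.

σ ≈ 202 MPa (tensile)

Free thermal contraction of the whole bar: Σ αᵢΔT Lᵢ = 12.6×10⁻⁶×170×650 + 18.9×10⁻⁶×170×160 + 18.5×10⁻⁶×170×450 = 3.322 mm.
The walls prevent any net length change, so an axial force P (same in every segment) develops. Compatibility: P · Σ Lᵢ/(AᵢEᵢ) = δ_free.
Σ Lᵢ/(AᵢEᵢ) = 650/(2150×207×10³) + 160/(2000×114×10³) + 450/(750×99×10³) = 8.223×10⁻⁶ mm/N.
P = 3.322 / 8.223×10⁻⁶ = 404000 N = 404 kN, tensile.
σ_{bronze} = P / A = 404000 / 2000 = 202 MPa.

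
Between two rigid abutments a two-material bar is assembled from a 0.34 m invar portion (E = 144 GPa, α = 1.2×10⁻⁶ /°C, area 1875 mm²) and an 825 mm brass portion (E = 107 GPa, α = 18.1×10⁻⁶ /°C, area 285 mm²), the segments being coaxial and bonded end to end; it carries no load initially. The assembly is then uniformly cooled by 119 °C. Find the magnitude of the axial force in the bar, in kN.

P ≈ 64.5 kN (tensile)

With the walls removed the bar would change length by δ_free = Σ αᵢΔT Lᵢ = 1.2×10⁻⁶×119×340 + 18.1×10⁻⁶×119×825 = 1.826 mm.
The walls prevent any net length change, so an axial force P (same in every segment) develops. Compatibility: P · Σ Lᵢ/(AᵢEᵢ) = δ_free.
The series flexibility is Σ Lᵢ/(AᵢEᵢ) = 340/(1875×144×10³) + 825/(285×107×10³) = 2.831×10⁻⁵ mm/N.
P = 1.826 / 2.831×10⁻⁵ = 64480 N = 64.48 kN, tensile.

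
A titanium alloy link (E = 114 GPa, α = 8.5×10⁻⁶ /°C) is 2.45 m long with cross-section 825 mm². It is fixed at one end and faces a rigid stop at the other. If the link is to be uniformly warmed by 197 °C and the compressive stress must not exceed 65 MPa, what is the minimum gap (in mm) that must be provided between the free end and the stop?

g ≈ 2.71 mm

With no wall the link would lengthen by αΔT L = 8.5×10⁻⁶ × 197 × 2450 = 4.103 mm.
At the allowable stress the elastic shortening the wall may impose is σL/E = 65 × 2450 / (114×10³) = 1.397 mm.
The gap must absorb the remainder: g_min = 4.103 − 1.397 = 2.706 mm.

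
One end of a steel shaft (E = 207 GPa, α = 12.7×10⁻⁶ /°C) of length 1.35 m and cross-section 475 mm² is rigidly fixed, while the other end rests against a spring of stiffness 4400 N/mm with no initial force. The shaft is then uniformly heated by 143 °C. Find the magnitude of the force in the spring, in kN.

Free thermal expansion: δ_free = αΔT L = 12.7×10⁻⁶ × 143 × 1350 = 2.452 mm.
With a force P in the spring, the elastic change of the shaft is PL/(AE) and that of the spring is P/k; compatibility requires their sum to equal δ_free.
So P = δ_free / [L/(AE) + 1/k] = 2.452 / [ 1350/(475×207×10³) + 1/(4400) ].
P = 2.452 / 0.000241 = 10170 N.

P ≈ 10.2 kN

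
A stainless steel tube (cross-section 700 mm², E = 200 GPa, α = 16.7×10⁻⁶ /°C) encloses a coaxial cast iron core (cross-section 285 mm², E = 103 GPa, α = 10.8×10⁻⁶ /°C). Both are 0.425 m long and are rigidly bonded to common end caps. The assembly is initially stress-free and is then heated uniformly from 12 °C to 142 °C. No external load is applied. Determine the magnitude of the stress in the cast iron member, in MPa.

Both members must finish at the same length. With the larger α, the stainless steel tends to over-expand; the plates restrain it, putting the stainless steel in compression and the cast iron in tension. With no external load the two internal forces are equal and opposite, magnitude P.
Equating the net (thermal + elastic) strains gives |α₁ − α₂|·ΔT = P·[1/(A₁E₁) + 1/(A₂E₂)].
|α₁ − α₂|·ΔT = 5.9×10⁻⁶ × 130 = 0.000767.
1/(A₁E₁) + 1/(A₂E₂) = 1/(700×200×10³) + 1/(285×103×10³) = 4.121×10⁻⁸ N⁻¹.
So P = 0.000767 / 4.121×10⁻⁸ = 18.61 kN.
σ_{cast iron} = P/A₂ = 18610/285 = 65.31 MPa, tensile.

σ ≈ 65.3 MPa (tensile)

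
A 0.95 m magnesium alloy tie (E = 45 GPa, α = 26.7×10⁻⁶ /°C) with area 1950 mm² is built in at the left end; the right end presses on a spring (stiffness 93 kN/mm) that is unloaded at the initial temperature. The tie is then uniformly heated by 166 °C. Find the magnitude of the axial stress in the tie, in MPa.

The unrestrained thermal change is αΔT L = 26.7×10⁻⁶ × 166 × 950 = 4.211 mm.
Let P be the compressive force at the spring. The tie shortens elastically by PL/(AE) and the spring compresses by P/k; together these equal δ_free.
P [ L/(AE) + 1/k ] = δ_free → P [ 950/(1950×45×10³) + 1/(93×10³) ] = 4.211.
P = 4.211 / 2.158×10⁻⁵ = 195100 N.
σ = P/A = 195100/1950 = 100.1 MPa.

σ ≈ 100 MPa (compressive)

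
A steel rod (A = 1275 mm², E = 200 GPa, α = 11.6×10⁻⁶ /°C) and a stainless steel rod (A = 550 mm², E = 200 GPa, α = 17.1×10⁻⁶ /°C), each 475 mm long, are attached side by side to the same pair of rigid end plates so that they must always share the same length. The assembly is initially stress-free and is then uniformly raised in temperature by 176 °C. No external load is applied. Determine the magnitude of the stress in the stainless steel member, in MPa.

Both members must finish at the same length. With the larger α, the stainless steel tends to over-expand; the plates restrain it, putting the stainless steel in compression and the steel in tension. With no external load the two internal forces are equal and opposite, magnitude P.
Setting the final lengths equal and cancelling L: (α₁ − α₂)ΔT = P/(A₁E₁) + P/(A₂E₂).
|α₁ − α₂|·ΔT = 5.5×10⁻⁶ × 176 = 0.000968.
1/(A₁E₁) + 1/(A₂E₂) = 1/(1275×200×10³) + 1/(550×200×10³) = 1.301×10⁻⁸ N⁻¹.
So P = 0.000968 / 1.301×10⁻⁸ = 74.39 kN.
σ_{stainless steel} = P/A₂ = 74390/550 = 135.3 MPa, compressive.

σ ≈ 135 MPa (compressive)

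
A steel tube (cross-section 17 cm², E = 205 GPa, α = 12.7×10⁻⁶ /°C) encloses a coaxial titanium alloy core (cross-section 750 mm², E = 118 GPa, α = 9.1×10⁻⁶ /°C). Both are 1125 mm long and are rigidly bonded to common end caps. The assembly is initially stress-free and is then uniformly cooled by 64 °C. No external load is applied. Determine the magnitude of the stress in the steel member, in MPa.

σ ≈ 9.57 MPa (tensile)

Equilibrium of a rigid end plate with no external load gives equal and opposite internal forces ±P in the two members. Since α_{steel} > α_{titanium alloy}, cooling drives the steel into tension and the titanium alloy into compression.
Compatibility of the two members (thermal + elastic change equal): (α₁ − α₂)ΔT = P·[1/(A₁E₁) + 1/(A₂E₂)].
|α₁ − α₂|·ΔT = 3.6×10⁻⁶ × 64 = 0.0002304.
1/(A₁E₁) + 1/(A₂E₂) = 1/(1700×205×10³) + 1/(750×118×10³) = 1.417×10⁻⁸ N⁻¹.
P = 0.0002304 / 1.417×10⁻⁸ = 16260 N = 16.26 kN.
σ_{steel} = P/A₁ = 16260/1700 = 9.565 MPa, tensile.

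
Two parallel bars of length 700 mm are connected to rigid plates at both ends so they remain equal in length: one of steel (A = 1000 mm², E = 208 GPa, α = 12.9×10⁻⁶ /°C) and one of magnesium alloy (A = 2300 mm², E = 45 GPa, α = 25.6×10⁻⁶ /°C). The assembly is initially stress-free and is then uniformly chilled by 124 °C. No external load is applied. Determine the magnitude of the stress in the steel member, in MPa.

Equilibrium of a rigid end plate with no external load gives equal and opposite internal forces ±P in the two members. Since α_{magnesium alloy} > α_{steel}, cooling drives the magnesium alloy into tension and the steel into compression.
Compatibility of the two members (thermal + elastic change equal): (α₁ − α₂)ΔT = P·[1/(A₁E₁) + 1/(A₂E₂)].
|α₁ − α₂|·ΔT = 12.7×10⁻⁶ × 124 = 0.001575.
1/(A₁E₁) + 1/(A₂E₂) = 1/(1000×208×10³) + 1/(2300×45×10³) = 1.447×10⁻⁸ N⁻¹.
P = 0.001575 / 1.447×10⁻⁸ = 108800 N = 108.8 kN.
σ_{steel} = P/A₁ = 108800/1000 = 108.8 MPa, compressive.

σ ≈ 109 MPa (compressive)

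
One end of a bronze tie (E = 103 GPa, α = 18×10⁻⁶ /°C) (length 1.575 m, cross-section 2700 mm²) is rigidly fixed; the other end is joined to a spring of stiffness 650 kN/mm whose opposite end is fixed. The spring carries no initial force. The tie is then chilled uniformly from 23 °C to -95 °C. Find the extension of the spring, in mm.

δ ≈ 0.715 mm

The unrestrained thermal change is αΔT L = 18×10⁻⁶ × 118 × 1575 = 3.345 mm.
With a force P in the spring, the elastic change of the tie is PL/(AE) and that of the spring is P/k; compatibility requires their sum to equal δ_free.
So P = δ_free / [L/(AE) + 1/k] = 3.345 / [ 1575/(2700×103×10³) + 1/(650×10³) ].
P = 3.345 / 7.202×10⁻⁶ = 464500 N.
Spring extension = P/k = 464500/(650×10³) = 0.7146 mm.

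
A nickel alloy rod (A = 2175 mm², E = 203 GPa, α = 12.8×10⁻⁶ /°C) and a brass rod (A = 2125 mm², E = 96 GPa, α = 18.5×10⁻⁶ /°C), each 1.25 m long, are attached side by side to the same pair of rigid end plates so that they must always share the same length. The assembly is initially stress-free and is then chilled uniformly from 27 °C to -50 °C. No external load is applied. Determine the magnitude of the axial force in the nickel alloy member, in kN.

P ≈ 61.2 kN (compressive in the nickel alloy)

Both members must finish at the same length. With the larger α, the brass tends to over-contract; the plates restrain it, putting the brass in tension and the nickel alloy in compression. With no external load the two internal forces are equal and opposite, magnitude P.
Equating the net (thermal + elastic) strains gives |α₁ − α₂|·ΔT = P·[1/(A₁E₁) + 1/(A₂E₂)].
|α₁ − α₂|·ΔT = 5.7×10⁻⁶ × 77 = 0.0004389.
1/(A₁E₁) + 1/(A₂E₂) = 1/(2175×203×10³) + 1/(2125×96×10³) = 7.167×10⁻⁹ N⁻¹.
So P = 0.0004389 / 7.167×10⁻⁹ = 61.24 kN.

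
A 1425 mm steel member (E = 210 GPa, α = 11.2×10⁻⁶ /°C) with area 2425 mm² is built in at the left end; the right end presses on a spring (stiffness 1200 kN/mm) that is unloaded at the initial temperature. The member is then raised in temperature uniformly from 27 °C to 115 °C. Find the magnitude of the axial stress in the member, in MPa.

The unrestrained thermal change is αΔT L = 11.2×10⁻⁶ × 88 × 1425 = 1.404 mm.
With a force P in the spring, the elastic change of the member is PL/(AE) and that of the spring is P/k; compatibility requires their sum to equal δ_free.
P [ L/(AE) + 1/k ] = δ_free → P [ 1425/(2425×210×10³) + 1/(1200×10³) ] = 1.404.
P = 1.404 / 3.632×10⁻⁶ = 386700 N.
σ = P/A = 386700/2425 = 159.5 MPa.

σ ≈ 159 MPa (compressive)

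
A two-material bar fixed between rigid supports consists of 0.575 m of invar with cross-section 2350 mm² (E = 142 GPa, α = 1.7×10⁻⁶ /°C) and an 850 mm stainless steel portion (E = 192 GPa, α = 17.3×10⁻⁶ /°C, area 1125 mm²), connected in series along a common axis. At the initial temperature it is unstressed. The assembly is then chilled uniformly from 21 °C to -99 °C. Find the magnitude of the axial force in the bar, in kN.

P ≈ 333 kN (tensile)

If the supports were absent, the total length change would be Σ αᵢΔT Lᵢ = 1.7×10⁻⁶×120×575 + 17.3×10⁻⁶×120×850 = 1.882 mm.
The walls prevent any net length change, so an axial force P (same in every segment) develops. Compatibility: P · Σ Lᵢ/(AᵢEᵢ) = δ_free.
The series flexibility is Σ Lᵢ/(AᵢEᵢ) = 575/(2350×142×10³) + 850/(1125×192×10³) = 5.658×10⁻⁶ mm/N.
P = 1.882 / 5.658×10⁻⁶ = 332600 N = 332.6 kN, tensile.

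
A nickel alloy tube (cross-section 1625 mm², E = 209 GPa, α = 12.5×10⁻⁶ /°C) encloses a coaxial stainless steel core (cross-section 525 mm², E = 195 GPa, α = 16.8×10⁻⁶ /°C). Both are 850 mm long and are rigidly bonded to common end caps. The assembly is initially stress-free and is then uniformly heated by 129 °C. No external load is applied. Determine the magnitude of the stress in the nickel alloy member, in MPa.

The stainless steel has the larger α, so on heating it would change length more than the nickel alloy if both were free. The rigid plates force a common final length, so the stainless steel is put into compression and the nickel alloy into tension, with equal and opposite forces P (no external load).
Setting the final lengths equal and cancelling L: (α₁ − α₂)ΔT = P/(A₁E₁) + P/(A₂E₂).
|α₁ − α₂|·ΔT = 4.3×10⁻⁶ × 129 = 0.0005547.
1/(A₁E₁) + 1/(A₂E₂) = 1/(1625×209×10³) + 1/(525×195×10³) = 1.271×10⁻⁸ N⁻¹.
P = 0.0005547 / 1.271×10⁻⁸ = 43630 N = 43.63 kN.
σ_{nickel alloy} = P/A₁ = 43630/1625 = 26.85 MPa, tensile.

σ ≈ 26.9 MPa (tensile)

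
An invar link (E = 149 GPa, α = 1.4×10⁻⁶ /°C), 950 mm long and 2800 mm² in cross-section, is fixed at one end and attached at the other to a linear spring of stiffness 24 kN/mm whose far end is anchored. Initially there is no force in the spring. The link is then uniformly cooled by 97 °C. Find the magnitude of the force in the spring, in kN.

P ≈ 2.94 kN

Free thermal contraction: δ_free = αΔT L = 1.4×10⁻⁶ × 97 × 950 = 0.129 mm.
Let P be the tensile force in the spring. The link extends elastically by PL/(AE) and the spring stretches by P/k; together these equal δ_free.
So P = δ_free / [L/(AE) + 1/k] = 0.129 / [ 950/(2800×149×10³) + 1/(24×10³) ].
P = 0.129 / 4.394×10⁻⁵ = 2936 N.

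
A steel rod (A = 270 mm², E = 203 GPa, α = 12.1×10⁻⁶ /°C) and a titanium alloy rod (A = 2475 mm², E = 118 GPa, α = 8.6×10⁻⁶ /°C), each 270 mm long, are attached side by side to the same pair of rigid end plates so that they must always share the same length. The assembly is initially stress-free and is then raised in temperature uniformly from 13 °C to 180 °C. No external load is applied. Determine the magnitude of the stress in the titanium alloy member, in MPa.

σ ≈ 10.9 MPa (tensile)

Equilibrium of a rigid end plate with no external load gives equal and opposite internal forces ±P in the two members. Since α_{steel} > α_{titanium alloy}, heating drives the steel into compression and the titanium alloy into tension.
Setting the final lengths equal and cancelling L: (α₁ − α₂)ΔT = P/(A₁E₁) + P/(A₂E₂).
|α₁ − α₂|·ΔT = 3.5×10⁻⁶ × 167 = 0.0005845.
1/(A₁E₁) + 1/(A₂E₂) = 1/(270×203×10³) + 1/(2475×118×10³) = 2.167×10⁻⁸ N⁻¹.
P = 0.0005845 / 2.167×10⁻⁸ = 26970 N = 26.97 kN.
σ_{titanium alloy} = P/A₂ = 26970/2475 = 10.9 MPa, tensile.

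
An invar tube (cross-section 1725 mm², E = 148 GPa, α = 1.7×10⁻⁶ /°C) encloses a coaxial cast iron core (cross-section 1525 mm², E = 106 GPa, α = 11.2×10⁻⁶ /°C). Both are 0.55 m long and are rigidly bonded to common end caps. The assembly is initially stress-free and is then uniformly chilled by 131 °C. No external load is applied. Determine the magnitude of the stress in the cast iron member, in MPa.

Both members must finish at the same length. With the larger α, the cast iron tends to over-contract; the plates restrain it, putting the cast iron in tension and the invar in compression. With no external load the two internal forces are equal and opposite, magnitude P.
Compatibility of the two members (thermal + elastic change equal): (α₁ − α₂)ΔT = P·[1/(A₁E₁) + 1/(A₂E₂)].
|α₁ − α₂|·ΔT = 9.5×10⁻⁶ × 131 = 0.001244.
1/(A₁E₁) + 1/(A₂E₂) = 1/(1725×148×10³) + 1/(1525×106×10³) = 1.01×10⁻⁸ N⁻¹.
P = 0.001244 / 1.01×10⁻⁸ = 123200 N = 123.2 kN.
σ_{cast iron} = P/A₂ = 123200/1525 = 80.77 MPa, tensile.

σ ≈ 80.8 MPa (tensile)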